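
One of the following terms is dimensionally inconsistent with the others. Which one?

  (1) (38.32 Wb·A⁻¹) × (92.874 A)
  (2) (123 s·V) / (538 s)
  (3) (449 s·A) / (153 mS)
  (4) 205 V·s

In SI base units:
  (1) [kg·m²·s⁻²·A⁻²] · [A] = kg·m²·s⁻²·A⁻¹
  (2) [kg·m²·s⁻²·A⁻¹] / [s] = kg·m²·s⁻³·A⁻¹
  (3) [s·A] / [kg⁻¹·m⁻²·s³·A²] = kg·m²·s⁻²·A⁻¹
  (4) V·s = J·C⁻¹·s = kg·m²·s⁻²·A⁻¹
All reduce to kg·m²·s⁻²·A⁻¹ except (2), which is kg·m²·s⁻³·A⁻¹.

(2)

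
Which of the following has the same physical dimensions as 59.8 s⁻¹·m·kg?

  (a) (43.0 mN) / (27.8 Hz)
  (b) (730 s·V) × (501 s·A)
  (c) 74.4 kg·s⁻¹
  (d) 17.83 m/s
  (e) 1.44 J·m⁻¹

(a)

Reference: kg·m·s⁻¹.
Each option:
  (a) [kg·m·s⁻²] / [s⁻¹] = kg·m·s⁻¹  ← same
  (b) [kg·m²·s⁻²·A⁻¹] · [s·A] = kg·m²·s⁻¹
  (c) kg·s⁻¹
  (d) m·s⁻¹
  (e) J·m⁻¹ = N·m·m⁻¹ = kg·m·s⁻²
Only (a) matches kg·m·s⁻¹.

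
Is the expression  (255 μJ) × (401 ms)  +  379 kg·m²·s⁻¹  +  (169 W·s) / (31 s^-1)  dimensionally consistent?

Yes

Work out the base dimensions of each:
  (255 μJ) × (401 ms):  [kg·m²·s⁻²] · [s] = kg·m²·s⁻¹
  379 kg·m²·s⁻¹:  kg·m²·s⁻¹
  (169 W·s) / (31 s^-1):  [kg·m²·s⁻²] / [s⁻¹] = kg·m²·s⁻¹
Every term reduces to kg·m²·s⁻¹.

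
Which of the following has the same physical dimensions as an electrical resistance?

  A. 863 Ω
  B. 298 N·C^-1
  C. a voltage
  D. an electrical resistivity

Reference: [electrical resistance] = kg·m²·s⁻³·A⁻².
Each option:
  A. Ω = V·A⁻¹ = kg·m²·s⁻³·A⁻²  ← same
  B. N·C⁻¹ = kg·m·s⁻²·(s·A)⁻¹ = kg·m·s⁻³·A⁻¹
  C. [voltage] = kg·m²·s⁻³·A⁻¹
  D. [electrical resistivity] = kg·m³·s⁻³·A⁻²
Only A. matches kg·m²·s⁻³·A⁻².

A.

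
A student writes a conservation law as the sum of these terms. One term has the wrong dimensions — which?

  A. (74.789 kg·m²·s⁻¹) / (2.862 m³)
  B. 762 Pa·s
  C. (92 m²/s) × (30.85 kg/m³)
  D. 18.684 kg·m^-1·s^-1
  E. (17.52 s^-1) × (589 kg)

E.

Expand each in SI base units:
  A. [kg·m²·s⁻¹] / [m³] = kg·m⁻¹·s⁻¹
  B. Pa·s = N·m⁻²·s = kg·m⁻¹·s⁻¹
  C. [m²·s⁻¹] · [kg·m⁻³] = kg·m⁻¹·s⁻¹
  D. kg·m⁻¹·s⁻¹
  E. [s⁻¹] · [kg] = kg·s⁻¹
All reduce to kg·m⁻¹·s⁻¹ except E., which is kg·s⁻¹.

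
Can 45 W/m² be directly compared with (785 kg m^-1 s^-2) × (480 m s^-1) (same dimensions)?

Reduce each to base SI dimensions:
  45 W/m²:  W·m⁻² = J·s⁻¹·m⁻² = kg·s⁻³
  (785 kg m^-1 s^-2) × (480 m s^-1):  [kg·m⁻¹·s⁻²] · [m·s⁻¹] = kg·s⁻³
Both are kg·s⁻³, so they have the same dimensions and can be added.

Yes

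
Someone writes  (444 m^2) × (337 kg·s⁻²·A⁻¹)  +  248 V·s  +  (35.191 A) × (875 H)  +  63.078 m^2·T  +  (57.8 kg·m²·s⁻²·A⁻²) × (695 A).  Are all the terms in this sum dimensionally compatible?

Dimensions:
  (444 m^2) × (337 kg·s⁻²·A⁻¹):  [m²] · [kg·s⁻²·A⁻¹] = kg·m²·s⁻²·A⁻¹
  248 V·s:  V·s = J·C⁻¹·s = kg·m²·s⁻²·A⁻¹
  (35.191 A) × (875 H):  [A] · [kg·m²·s⁻²·A⁻²] = kg·m²·s⁻²·A⁻¹
  63.078 m^2·T:  T·m² = Wb·m⁻²·m² = kg·m²·s⁻²·A⁻¹
  (57.8 kg·m²·s⁻²·A⁻²) × (695 A):  [kg·m²·s⁻²·A⁻²] · [A] = kg·m²·s⁻²·A⁻¹
Every term reduces to kg·m²·s⁻²·A⁻¹.

Yes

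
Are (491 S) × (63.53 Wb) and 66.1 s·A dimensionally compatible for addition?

Yes

Dimensions:
  (491 S) × (63.53 Wb):  [kg⁻¹·m⁻²·s³·A²] · [kg·m²·s⁻²·A⁻¹] = s·A
  66.1 s·A:  A·s = s·A
Both are s·A, so they have the same dimensions and can be added.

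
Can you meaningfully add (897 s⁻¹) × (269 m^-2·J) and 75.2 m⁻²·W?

Yes

Dimensions:
  (897 s⁻¹) × (269 m^-2·J):  [s⁻¹] · [kg·s⁻²] = kg·s⁻³
  75.2 m⁻²·W:  W·m⁻² = J·s⁻¹·m⁻² = kg·s⁻³
Both are kg·s⁻³, so they have the same dimensions and can be added.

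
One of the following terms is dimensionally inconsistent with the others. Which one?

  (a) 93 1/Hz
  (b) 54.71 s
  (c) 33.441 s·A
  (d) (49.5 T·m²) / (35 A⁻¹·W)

Dimensions:
  (a) Hz⁻¹ = (s⁻¹)⁻¹ = s
  (b) s
  (c) A·s = s·A
  (d) [kg·m²·s⁻²·A⁻¹] / [kg·m²·s⁻³·A⁻¹] = s
All reduce to s except (c), which is s·A.

(c)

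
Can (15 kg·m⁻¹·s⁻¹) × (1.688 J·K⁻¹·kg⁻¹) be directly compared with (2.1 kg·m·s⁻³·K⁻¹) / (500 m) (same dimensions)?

No

Work out the base dimensions of each:
  (15 kg·m⁻¹·s⁻¹) × (1.688 J·K⁻¹·kg⁻¹):  [kg·m⁻¹·s⁻¹] · [m²·s⁻²·K⁻¹] = kg·m·s⁻³·K⁻¹
  (2.1 kg·m·s⁻³·K⁻¹) / (500 m):  [kg·m·s⁻³·K⁻¹] / [m] = kg·s⁻³·K⁻¹
kg·m·s⁻³·K⁻¹ ≠ kg·s⁻³·K⁻¹, so they cannot be added.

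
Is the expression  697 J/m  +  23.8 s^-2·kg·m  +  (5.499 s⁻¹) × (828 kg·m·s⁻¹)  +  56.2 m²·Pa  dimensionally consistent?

Yes

Work out the base dimensions of each:
  697 J/m:  J·m⁻¹ = N·m·m⁻¹ = kg·m·s⁻²
  23.8 s^-2·kg·m:  kg·m·s⁻²
  (5.499 s⁻¹) × (828 kg·m·s⁻¹):  [s⁻¹] · [kg·m·s⁻¹] = kg·m·s⁻²
  56.2 m²·Pa:  Pa·m² = N·m⁻²·m² = kg·m·s⁻²
Every term reduces to kg·m·s⁻².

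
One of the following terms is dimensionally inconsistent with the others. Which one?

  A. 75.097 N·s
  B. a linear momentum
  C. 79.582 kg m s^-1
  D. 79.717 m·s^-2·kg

Dimensions:
  A. N·s = kg·m·s⁻²·s = kg·m·s⁻¹
  B. [linear momentum] = kg·m·s⁻¹
  C. kg·m·s⁻¹
  D. kg·m·s⁻²
All reduce to kg·m·s⁻¹ except D., which is kg·m·s⁻².

D.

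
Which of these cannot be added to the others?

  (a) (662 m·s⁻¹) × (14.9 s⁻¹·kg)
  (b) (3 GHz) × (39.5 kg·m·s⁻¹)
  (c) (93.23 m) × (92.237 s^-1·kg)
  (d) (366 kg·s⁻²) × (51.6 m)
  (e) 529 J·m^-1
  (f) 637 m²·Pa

(c)

Reduce each to base SI dimensions:
  (a) [m·s⁻¹] · [kg·s⁻¹] = kg·m·s⁻²
  (b) [s⁻¹] · [kg·m·s⁻¹] = kg·m·s⁻²
  (c) [m] · [kg·s⁻¹] = kg·m·s⁻¹
  (d) [kg·s⁻²] · [m] = kg·m·s⁻²
  (e) J·m⁻¹ = N·m·m⁻¹ = kg·m·s⁻²
  (f) Pa·m² = N·m⁻²·m² = kg·m·s⁻²
All reduce to kg·m·s⁻² except (c), which is kg·m·s⁻¹.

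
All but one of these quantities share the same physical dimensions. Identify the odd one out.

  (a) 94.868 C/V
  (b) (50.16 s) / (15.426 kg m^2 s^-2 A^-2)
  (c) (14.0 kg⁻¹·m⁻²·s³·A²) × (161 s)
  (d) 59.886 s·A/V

Dimensions:
  (a) C·V⁻¹ = s·A·(J·C⁻¹)⁻¹ = kg⁻¹·m⁻²·s⁴·A²
  (b) [s] / [kg·m²·s⁻²·A⁻²] = kg⁻¹·m⁻²·s³·A²
  (c) [kg⁻¹·m⁻²·s³·A²] · [s] = kg⁻¹·m⁻²·s⁴·A²
  (d) A·s·V⁻¹ = A·s·(J·C⁻¹)⁻¹ = kg⁻¹·m⁻²·s⁴·A²
All reduce to kg⁻¹·m⁻²·s⁴·A² except (b), which is kg⁻¹·m⁻²·s³·A².

(b)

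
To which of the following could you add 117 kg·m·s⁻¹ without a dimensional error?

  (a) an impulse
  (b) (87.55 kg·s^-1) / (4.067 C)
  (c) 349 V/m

(a)

Reference: kg·m·s⁻¹.
Each option:
  (a) [impulse] = kg·m·s⁻¹  ← same
  (b) [kg·s⁻¹] / [s·A] = kg·s⁻²·A⁻¹
  (c) V·m⁻¹ = J·C⁻¹·m⁻¹ = kg·m·s⁻³·A⁻¹
Only (a) matches kg·m·s⁻¹.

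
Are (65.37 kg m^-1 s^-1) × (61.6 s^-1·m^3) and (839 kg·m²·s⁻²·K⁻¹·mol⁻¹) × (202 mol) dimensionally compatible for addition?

In SI base units:
  (65.37 kg m^-1 s^-1) × (61.6 s^-1·m^3):  [kg·m⁻¹·s⁻¹] · [m³·s⁻¹] = kg·m²·s⁻²
  (839 kg·m²·s⁻²·K⁻¹·mol⁻¹) × (202 mol):  [kg·m²·s⁻²·K⁻¹·mol⁻¹] · [mol] = kg·m²·s⁻²·K⁻¹
kg·m²·s⁻² ≠ kg·m²·s⁻²·K⁻¹, so they cannot be added.

No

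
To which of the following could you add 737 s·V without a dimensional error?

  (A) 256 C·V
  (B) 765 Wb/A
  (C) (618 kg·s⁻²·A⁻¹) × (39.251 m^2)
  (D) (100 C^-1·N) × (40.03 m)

(C)

Reference: V·s = J·C⁻¹·s = kg·m²·s⁻²·A⁻¹.
Each option:
  (A) C·V = s·A·J·C⁻¹ = kg·m²·s⁻²
  (B) Wb·A⁻¹ = V·s·A⁻¹ = kg·m²·s⁻²·A⁻²
  (C) [kg·s⁻²·A⁻¹] · [m²] = kg·m²·s⁻²·A⁻¹  ← same
  (D) [kg·m·s⁻³·A⁻¹] · [m] = kg·m²·s⁻³·A⁻¹
Only (C) matches kg·m²·s⁻²·A⁻¹.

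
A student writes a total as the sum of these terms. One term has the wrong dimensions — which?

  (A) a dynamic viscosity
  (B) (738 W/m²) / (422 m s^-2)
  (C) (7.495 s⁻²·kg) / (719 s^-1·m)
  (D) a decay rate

Expand each in SI base units:
  (A) [dynamic viscosity] = kg·m⁻¹·s⁻¹
  (B) [kg·s⁻³] / [m·s⁻²] = kg·m⁻¹·s⁻¹
  (C) [kg·s⁻²] / [m·s⁻¹] = kg·m⁻¹·s⁻¹
  (D) [decay rate] = s⁻¹
All reduce to kg·m⁻¹·s⁻¹ except (D), which is s⁻¹.

(D)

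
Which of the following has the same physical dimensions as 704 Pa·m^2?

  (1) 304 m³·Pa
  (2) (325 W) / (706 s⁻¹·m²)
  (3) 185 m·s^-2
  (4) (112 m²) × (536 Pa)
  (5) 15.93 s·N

(4)

Reference: Pa·m² = N·m⁻²·m² = kg·m·s⁻².
Each option:
  (1) Pa·m³ = N·m⁻²·m³ = kg·m²·s⁻²
  (2) [kg·m²·s⁻³] / [m²·s⁻¹] = kg·s⁻²
  (3) m·s⁻²
  (4) [m²] · [kg·m⁻¹·s⁻²] = kg·m·s⁻²  ← same
  (5) N·s = kg·m·s⁻²·s = kg·m·s⁻¹
Only (4) matches kg·m·s⁻².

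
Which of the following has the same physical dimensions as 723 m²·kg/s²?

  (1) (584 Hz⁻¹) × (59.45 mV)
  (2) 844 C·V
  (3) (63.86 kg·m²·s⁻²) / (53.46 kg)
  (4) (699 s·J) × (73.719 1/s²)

(2)

Reference: kg·m²·s⁻².
Each option:
  (1) [s] · [kg·m²·s⁻³·A⁻¹] = kg·m²·s⁻²·A⁻¹
  (2) C·V = s·A·J·C⁻¹ = kg·m²·s⁻²  ← same
  (3) [kg·m²·s⁻²] / [kg] = m²·s⁻²
  (4) [kg·m²·s⁻¹] · [s⁻²] = kg·m²·s⁻³
Only (2) matches kg·m²·s⁻².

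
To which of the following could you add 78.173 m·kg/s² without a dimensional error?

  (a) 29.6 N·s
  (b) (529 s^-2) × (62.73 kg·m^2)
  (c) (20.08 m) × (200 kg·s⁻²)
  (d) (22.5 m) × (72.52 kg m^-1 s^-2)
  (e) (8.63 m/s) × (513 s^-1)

(c)

Reference: kg·m·s⁻².
Each option:
  (a) N·s = kg·m·s⁻²·s = kg·m·s⁻¹
  (b) [s⁻²] · [kg·m²] = kg·m²·s⁻²
  (c) [m] · [kg·s⁻²] = kg·m·s⁻²  ← same
  (d) [m] · [kg·m⁻¹·s⁻²] = kg·s⁻²
  (e) [m·s⁻¹] · [s⁻¹] = m·s⁻²
Only (c) matches kg·m·s⁻².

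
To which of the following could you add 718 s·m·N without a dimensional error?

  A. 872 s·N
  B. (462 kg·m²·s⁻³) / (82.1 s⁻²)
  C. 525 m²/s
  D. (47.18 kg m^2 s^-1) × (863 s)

B.

Reference: N·m·s = kg·m·s⁻²·m·s = kg·m²·s⁻¹.
Each option:
  A. N·s = kg·m·s⁻²·s = kg·m·s⁻¹
  B. [kg·m²·s⁻³] / [s⁻²] = kg·m²·s⁻¹  ← same
  C. m²·s⁻¹
  D. [kg·m²·s⁻¹] · [s] = kg·m²
Only B. matches kg·m²·s⁻¹.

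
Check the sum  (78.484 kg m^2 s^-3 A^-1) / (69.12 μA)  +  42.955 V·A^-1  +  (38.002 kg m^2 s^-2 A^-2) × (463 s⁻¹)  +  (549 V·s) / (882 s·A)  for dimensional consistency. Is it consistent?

Yes

Dimensions:
  (78.484 kg m^2 s^-3 A^-1) / (69.12 μA):  [kg·m²·s⁻³·A⁻¹] / [A] = kg·m²·s⁻³·A⁻²
  42.955 V·A^-1:  V·A⁻¹ = J·C⁻¹·A⁻¹ = kg·m²·s⁻³·A⁻²
  (38.002 kg m^2 s^-2 A^-2) × (463 s⁻¹):  [kg·m²·s⁻²·A⁻²] · [s⁻¹] = kg·m²·s⁻³·A⁻²
  (549 V·s) / (882 s·A):  [kg·m²·s⁻²·A⁻¹] / [s·A] = kg·m²·s⁻³·A⁻²
Every term reduces to kg·m²·s⁻³·A⁻².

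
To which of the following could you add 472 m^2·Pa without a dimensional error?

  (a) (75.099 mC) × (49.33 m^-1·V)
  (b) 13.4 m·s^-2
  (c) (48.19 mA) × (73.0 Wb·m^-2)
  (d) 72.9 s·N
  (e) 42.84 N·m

(a)

Reference: Pa·m² = N·m⁻²·m² = kg·m·s⁻².
Each option:
  (a) [s·A] · [kg·m·s⁻³·A⁻¹] = kg·m·s⁻²  ← same
  (b) m·s⁻²
  (c) [A] · [kg·s⁻²·A⁻¹] = kg·s⁻²
  (d) N·s = kg·m·s⁻²·s = kg·m·s⁻¹
  (e) N·m = kg·m·s⁻²·m = kg·m²·s⁻²
Only (a) matches kg·m·s⁻².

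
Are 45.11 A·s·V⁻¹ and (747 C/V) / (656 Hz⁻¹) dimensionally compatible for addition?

Reduce each to base SI dimensions:
  45.11 A·s·V⁻¹:  A·s·V⁻¹ = A·s·(J·C⁻¹)⁻¹ = kg⁻¹·m⁻²·s⁴·A²
  (747 C/V) / (656 Hz⁻¹):  [kg⁻¹·m⁻²·s⁴·A²] / [s] = kg⁻¹·m⁻²·s³·A²
kg⁻¹·m⁻²·s⁴·A² ≠ kg⁻¹·m⁻²·s³·A², so they cannot be added.

No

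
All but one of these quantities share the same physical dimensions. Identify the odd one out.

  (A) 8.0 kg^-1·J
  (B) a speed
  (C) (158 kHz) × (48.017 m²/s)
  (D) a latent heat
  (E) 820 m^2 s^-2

Dimensions:
  (A) J·kg⁻¹ = N·m·kg⁻¹ = m²·s⁻²
  (B) [speed] = m·s⁻¹
  (C) [s⁻¹] · [m²·s⁻¹] = m²·s⁻²
  (D) [latent heat] = m²·s⁻²
  (E) m²·s⁻²
All reduce to m²·s⁻² except (B), which is m·s⁻¹.

(B)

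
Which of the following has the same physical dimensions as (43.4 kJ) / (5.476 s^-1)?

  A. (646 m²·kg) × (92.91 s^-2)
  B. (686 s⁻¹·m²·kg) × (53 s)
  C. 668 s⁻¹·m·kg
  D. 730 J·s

D.

Reference: [kg·m²·s⁻²] / [s⁻¹] = kg·m²·s⁻¹.
Each option:
  A. [kg·m²] · [s⁻²] = kg·m²·s⁻²
  B. [kg·m²·s⁻¹] · [s] = kg·m²
  C. kg·m·s⁻¹
  D. J·s = N·m·s = kg·m²·s⁻¹  ← same
Only D. matches kg·m²·s⁻¹.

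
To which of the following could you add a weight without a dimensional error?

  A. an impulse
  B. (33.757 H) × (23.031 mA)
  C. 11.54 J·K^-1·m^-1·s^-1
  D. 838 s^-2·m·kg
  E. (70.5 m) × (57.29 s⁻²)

D.

Reference: [weight] = kg·m·s⁻².
Each option:
  A. [impulse] = kg·m·s⁻¹
  B. [kg·m²·s⁻²·A⁻²] · [A] = kg·m²·s⁻²·A⁻¹
  C. J·s⁻¹·m⁻¹·K⁻¹ = N·m·s⁻¹·m⁻¹·K⁻¹ = kg·m·s⁻³·K⁻¹
  D. kg·m·s⁻²  ← same
  E. [m] · [s⁻²] = m·s⁻²
Only D. matches kg·m·s⁻².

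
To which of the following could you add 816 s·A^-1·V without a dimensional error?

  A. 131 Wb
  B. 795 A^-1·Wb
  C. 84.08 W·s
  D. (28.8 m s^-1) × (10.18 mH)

B.

Reference: V·s·A⁻¹ = J·C⁻¹·s·A⁻¹ = kg·m²·s⁻²·A⁻².
Each option:
  A. Wb = V·s = kg·m²·s⁻²·A⁻¹
  B. Wb·A⁻¹ = V·s·A⁻¹ = kg·m²·s⁻²·A⁻²  ← same
  C. W·s = J·s⁻¹·s = kg·m²·s⁻²
  D. [m·s⁻¹] · [kg·m²·s⁻²·A⁻²] = kg·m³·s⁻³·A⁻²
Only B. matches kg·m²·s⁻²·A⁻².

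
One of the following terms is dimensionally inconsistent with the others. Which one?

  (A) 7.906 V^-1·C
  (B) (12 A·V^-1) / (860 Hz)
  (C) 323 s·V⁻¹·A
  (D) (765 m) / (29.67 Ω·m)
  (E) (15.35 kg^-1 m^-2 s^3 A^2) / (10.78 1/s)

(D)

Work out the base dimensions of each:
  (A) C·V⁻¹ = s·A·(J·C⁻¹)⁻¹ = kg⁻¹·m⁻²·s⁴·A²
  (B) [kg⁻¹·m⁻²·s³·A²] / [s⁻¹] = kg⁻¹·m⁻²·s⁴·A²
  (C) A·s·V⁻¹ = A·s·(J·C⁻¹)⁻¹ = kg⁻¹·m⁻²·s⁴·A²
  (D) [m] / [kg·m³·s⁻³·A⁻²] = kg⁻¹·m⁻²·s³·A²
  (E) [kg⁻¹·m⁻²·s³·A²] / [s⁻¹] = kg⁻¹·m⁻²·s⁴·A²
All reduce to kg⁻¹·m⁻²·s⁴·A² except (D), which is kg⁻¹·m⁻²·s³·A².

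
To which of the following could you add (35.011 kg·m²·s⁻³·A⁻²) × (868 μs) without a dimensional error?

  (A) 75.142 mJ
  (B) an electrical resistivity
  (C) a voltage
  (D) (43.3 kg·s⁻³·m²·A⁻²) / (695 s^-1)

(D)

Reference: [kg·m²·s⁻³·A⁻²] · [s] = kg·m²·s⁻²·A⁻².
Each option:
  (A) J = N·m = kg·m²·s⁻²
  (B) [electrical resistivity] = kg·m³·s⁻³·A⁻²
  (C) [voltage] = kg·m²·s⁻³·A⁻¹
  (D) [kg·m²·s⁻³·A⁻²] / [s⁻¹] = kg·m²·s⁻²·A⁻²  ← same
Only (D) matches kg·m²·s⁻²·A⁻².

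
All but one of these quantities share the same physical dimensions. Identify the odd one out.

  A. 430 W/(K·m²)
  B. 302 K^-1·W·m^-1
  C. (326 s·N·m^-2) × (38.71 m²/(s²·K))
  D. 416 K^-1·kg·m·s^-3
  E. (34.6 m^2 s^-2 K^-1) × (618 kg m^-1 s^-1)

Dimensions:
  A. W·m⁻²·K⁻¹ = J·s⁻¹·m⁻²·K⁻¹ = kg·s⁻³·K⁻¹
  B. W·m⁻¹·K⁻¹ = J·s⁻¹·m⁻¹·K⁻¹ = kg·m·s⁻³·K⁻¹
  C. [kg·m⁻¹·s⁻¹] · [m²·s⁻²·K⁻¹] = kg·m·s⁻³·K⁻¹
  D. kg·m·s⁻³·K⁻¹
  E. [m²·s⁻²·K⁻¹] · [kg·m⁻¹·s⁻¹] = kg·m·s⁻³·K⁻¹
All reduce to kg·m·s⁻³·K⁻¹ except A., which is kg·s⁻³·K⁻¹.

A.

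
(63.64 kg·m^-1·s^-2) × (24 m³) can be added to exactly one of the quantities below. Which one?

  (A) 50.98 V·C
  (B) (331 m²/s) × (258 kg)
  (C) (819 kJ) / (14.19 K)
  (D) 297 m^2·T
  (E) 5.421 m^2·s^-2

(A)

Reference: [kg·m⁻¹·s⁻²] · [m³] = kg·m²·s⁻².
Each option:
  (A) C·V = s·A·J·C⁻¹ = kg·m²·s⁻²  ← same
  (B) [m²·s⁻¹] · [kg] = kg·m²·s⁻¹
  (C) [kg·m²·s⁻²] / [K] = kg·m²·s⁻²·K⁻¹
  (D) T·m² = Wb·m⁻²·m² = kg·m²·s⁻²·A⁻¹
  (E) m²·s⁻²
Only (A) matches kg·m²·s⁻².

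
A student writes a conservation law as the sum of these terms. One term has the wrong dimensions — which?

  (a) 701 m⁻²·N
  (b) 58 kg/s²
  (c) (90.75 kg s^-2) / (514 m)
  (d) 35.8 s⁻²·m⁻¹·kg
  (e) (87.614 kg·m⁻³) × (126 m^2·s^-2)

(b)

Work out the base dimensions of each:
  (a) N·m⁻² = kg·m·s⁻²·m⁻² = kg·m⁻¹·s⁻²
  (b) kg·s⁻²
  (c) [kg·s⁻²] / [m] = kg·m⁻¹·s⁻²
  (d) kg·m⁻¹·s⁻²
  (e) [kg·m⁻³] · [m²·s⁻²] = kg·m⁻¹·s⁻²
All reduce to kg·m⁻¹·s⁻² except (b), which is kg·s⁻².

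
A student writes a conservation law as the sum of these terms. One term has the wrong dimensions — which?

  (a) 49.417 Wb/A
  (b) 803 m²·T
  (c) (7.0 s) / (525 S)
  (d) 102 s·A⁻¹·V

In SI base units:
  (a) Wb·A⁻¹ = V·s·A⁻¹ = kg·m²·s⁻²·A⁻²
  (b) T·m² = Wb·m⁻²·m² = kg·m²·s⁻²·A⁻¹
  (c) [s] / [kg⁻¹·m⁻²·s³·A²] = kg·m²·s⁻²·A⁻²
  (d) V·s·A⁻¹ = J·C⁻¹·s·A⁻¹ = kg·m²·s⁻²·A⁻²
All reduce to kg·m²·s⁻²·A⁻² except (b), which is kg·m²·s⁻²·A⁻¹.

(b)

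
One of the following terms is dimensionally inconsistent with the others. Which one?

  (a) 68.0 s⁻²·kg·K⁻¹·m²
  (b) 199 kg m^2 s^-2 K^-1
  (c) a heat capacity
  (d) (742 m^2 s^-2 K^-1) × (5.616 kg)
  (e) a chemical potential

(e)

Work out the base dimensions of each:
  (a) kg·m²·s⁻²·K⁻¹
  (b) kg·m²·s⁻²·K⁻¹
  (c) [heat capacity] = kg·m²·s⁻²·K⁻¹
  (d) [m²·s⁻²·K⁻¹] · [kg] = kg·m²·s⁻²·K⁻¹
  (e) [chemical potential] = kg·m²·s⁻²·mol⁻¹
All reduce to kg·m²·s⁻²·K⁻¹ except (e), which is kg·m²·s⁻²·mol⁻¹.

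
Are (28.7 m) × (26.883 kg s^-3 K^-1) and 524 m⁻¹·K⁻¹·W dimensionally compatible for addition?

Yes

Reduce each to base SI dimensions:
  (28.7 m) × (26.883 kg s^-3 K^-1):  [m] · [kg·s⁻³·K⁻¹] = kg·m·s⁻³·K⁻¹
  524 m⁻¹·K⁻¹·W:  W·m⁻¹·K⁻¹ = J·s⁻¹·m⁻¹·K⁻¹ = kg·m·s⁻³·K⁻¹
Both are kg·m·s⁻³·K⁻¹, so they have the same dimensions and can be added.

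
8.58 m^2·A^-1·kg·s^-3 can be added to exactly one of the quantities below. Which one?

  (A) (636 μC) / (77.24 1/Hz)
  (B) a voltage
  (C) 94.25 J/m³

(B)

Reference: kg·m²·s⁻³·A⁻¹.
Each option:
  (A) [s·A] / [s] = A
  (B) [voltage] = kg·m²·s⁻³·A⁻¹  ← same
  (C) J·m⁻³ = N·m·m⁻³ = kg·m⁻¹·s⁻²
Only (B) matches kg·m²·s⁻³·A⁻¹.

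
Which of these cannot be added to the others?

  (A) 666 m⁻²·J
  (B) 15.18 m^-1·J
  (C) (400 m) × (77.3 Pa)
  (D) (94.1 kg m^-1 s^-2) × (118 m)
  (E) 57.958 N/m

Reduce each to base SI dimensions:
  (A) J·m⁻² = N·m·m⁻² = kg·s⁻²
  (B) J·m⁻¹ = N·m·m⁻¹ = kg·m·s⁻²
  (C) [m] · [kg·m⁻¹·s⁻²] = kg·s⁻²
  (D) [kg·m⁻¹·s⁻²] · [m] = kg·s⁻²
  (E) N·m⁻¹ = kg·m·s⁻²·m⁻¹ = kg·s⁻²
All reduce to kg·s⁻² except (B), which is kg·m·s⁻².

(B)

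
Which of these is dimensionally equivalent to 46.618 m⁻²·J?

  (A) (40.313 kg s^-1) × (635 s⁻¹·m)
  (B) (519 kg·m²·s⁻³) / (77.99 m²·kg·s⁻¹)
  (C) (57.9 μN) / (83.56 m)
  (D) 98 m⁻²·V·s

Reference: J·m⁻² = N·m·m⁻² = kg·s⁻².
Each option:
  (A) [kg·s⁻¹] · [m·s⁻¹] = kg·m·s⁻²
  (B) [kg·m²·s⁻³] / [kg·m²·s⁻¹] = s⁻²
  (C) [kg·m·s⁻²] / [m] = kg·s⁻²  ← same
  (D) V·s·m⁻² = J·C⁻¹·s·m⁻² = kg·s⁻²·A⁻¹
Only (C) matches kg·s⁻².

(C)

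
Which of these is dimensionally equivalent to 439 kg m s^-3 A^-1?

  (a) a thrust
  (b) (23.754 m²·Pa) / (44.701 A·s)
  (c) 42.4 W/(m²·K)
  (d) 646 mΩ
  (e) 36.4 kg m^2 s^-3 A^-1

(b)

Reference: kg·m·s⁻³·A⁻¹.
Each option:
  (a) [thrust] = kg·m·s⁻²
  (b) [kg·m·s⁻²] / [s·A] = kg·m·s⁻³·A⁻¹  ← same
  (c) W·m⁻²·K⁻¹ = J·s⁻¹·m⁻²·K⁻¹ = kg·s⁻³·K⁻¹
  (d) Ω = V·A⁻¹ = kg·m²·s⁻³·A⁻²
  (e) kg·m²·s⁻³·A⁻¹
Only (b) matches kg·m·s⁻³·A⁻¹.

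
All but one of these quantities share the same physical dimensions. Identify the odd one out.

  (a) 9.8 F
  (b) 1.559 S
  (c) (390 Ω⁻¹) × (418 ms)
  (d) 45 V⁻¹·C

(b)

Reduce each to base SI dimensions:
  (a) F = C·V⁻¹ = kg⁻¹·m⁻²·s⁴·A²
  (b) S = Ω⁻¹ = kg⁻¹·m⁻²·s³·A²
  (c) [kg⁻¹·m⁻²·s³·A²] · [s] = kg⁻¹·m⁻²·s⁴·A²
  (d) C·V⁻¹ = s·A·(J·C⁻¹)⁻¹ = kg⁻¹·m⁻²·s⁴·A²
All reduce to kg⁻¹·m⁻²·s⁴·A² except (b), which is kg⁻¹·m⁻²·s³·A².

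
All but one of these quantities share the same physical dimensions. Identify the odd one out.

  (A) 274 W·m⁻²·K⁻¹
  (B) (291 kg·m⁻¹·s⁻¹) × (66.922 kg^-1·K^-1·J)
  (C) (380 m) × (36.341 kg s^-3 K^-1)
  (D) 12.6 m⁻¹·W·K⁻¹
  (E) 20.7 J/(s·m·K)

Dimensions:
  (A) W·m⁻²·K⁻¹ = J·s⁻¹·m⁻²·K⁻¹ = kg·s⁻³·K⁻¹
  (B) [kg·m⁻¹·s⁻¹] · [m²·s⁻²·K⁻¹] = kg·m·s⁻³·K⁻¹
  (C) [m] · [kg·s⁻³·K⁻¹] = kg·m·s⁻³·K⁻¹
  (D) W·m⁻¹·K⁻¹ = J·s⁻¹·m⁻¹·K⁻¹ = kg·m·s⁻³·K⁻¹
  (E) J·s⁻¹·m⁻¹·K⁻¹ = N·m·s⁻¹·m⁻¹·K⁻¹ = kg·m·s⁻³·K⁻¹
All reduce to kg·m·s⁻³·K⁻¹ except (A), which is kg·s⁻³·K⁻¹.

(A)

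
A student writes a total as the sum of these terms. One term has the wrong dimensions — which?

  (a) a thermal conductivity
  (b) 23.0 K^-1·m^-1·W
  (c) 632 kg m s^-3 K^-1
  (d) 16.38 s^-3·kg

Expand each in SI base units:
  (a) [thermal conductivity] = kg·m·s⁻³·K⁻¹
  (b) W·m⁻¹·K⁻¹ = J·s⁻¹·m⁻¹·K⁻¹ = kg·m·s⁻³·K⁻¹
  (c) kg·m·s⁻³·K⁻¹
  (d) kg·s⁻³
All reduce to kg·m·s⁻³·K⁻¹ except (d), which is kg·s⁻³.

(d)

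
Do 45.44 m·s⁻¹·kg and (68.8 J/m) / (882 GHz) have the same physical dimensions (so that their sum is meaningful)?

In SI base units:
  45.44 m·s⁻¹·kg:  kg·m·s⁻¹
  (68.8 J/m) / (882 GHz):  [kg·m·s⁻²] / [s⁻¹] = kg·m·s⁻¹
Both are kg·m·s⁻¹, so they have the same dimensions and can be added.

Yes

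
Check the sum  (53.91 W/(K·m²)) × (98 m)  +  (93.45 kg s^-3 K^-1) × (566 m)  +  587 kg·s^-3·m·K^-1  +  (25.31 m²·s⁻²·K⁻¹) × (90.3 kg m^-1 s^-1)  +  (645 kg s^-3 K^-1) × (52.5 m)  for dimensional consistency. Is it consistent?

Yes

In SI base units:
  (53.91 W/(K·m²)) × (98 m):  [kg·s⁻³·K⁻¹] · [m] = kg·m·s⁻³·K⁻¹
  (93.45 kg s^-3 K^-1) × (566 m):  [kg·s⁻³·K⁻¹] · [m] = kg·m·s⁻³·K⁻¹
  587 kg·s^-3·m·K^-1:  kg·m·s⁻³·K⁻¹
  (25.31 m²·s⁻²·K⁻¹) × (90.3 kg m^-1 s^-1):  [m²·s⁻²·K⁻¹] · [kg·m⁻¹·s⁻¹] = kg·m·s⁻³·K⁻¹
  (645 kg s^-3 K^-1) × (52.5 m):  [kg·s⁻³·K⁻¹] · [m] = kg·m·s⁻³·K⁻¹
Every term reduces to kg·m·s⁻³·K⁻¹.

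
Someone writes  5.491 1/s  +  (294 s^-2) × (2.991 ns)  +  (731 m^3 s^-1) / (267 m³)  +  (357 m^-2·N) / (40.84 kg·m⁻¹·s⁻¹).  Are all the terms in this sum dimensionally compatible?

Work out the base dimensions of each:
  5.491 1/s:  s⁻¹
  (294 s^-2) × (2.991 ns):  [s⁻²] · [s] = s⁻¹
  (731 m^3 s^-1) / (267 m³):  [m³·s⁻¹] / [m³] = s⁻¹
  (357 m^-2·N) / (40.84 kg·m⁻¹·s⁻¹):  [kg·m⁻¹·s⁻²] / [kg·m⁻¹·s⁻¹] = s⁻¹
Every term reduces to s⁻¹.

Yes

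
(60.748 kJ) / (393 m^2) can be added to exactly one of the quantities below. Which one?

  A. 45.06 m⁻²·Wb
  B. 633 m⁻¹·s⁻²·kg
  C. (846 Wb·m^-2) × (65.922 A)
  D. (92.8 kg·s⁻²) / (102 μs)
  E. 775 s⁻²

C.

Reference: [kg·m²·s⁻²] / [m²] = kg·s⁻².
Each option:
  A. Wb·m⁻² = V·s·m⁻² = kg·s⁻²·A⁻¹
  B. kg·m⁻¹·s⁻²
  C. [kg·s⁻²·A⁻¹] · [A] = kg·s⁻²  ← same
  D. [kg·s⁻²] / [s] = kg·s⁻³
  E. s⁻²
Only C. matches kg·s⁻².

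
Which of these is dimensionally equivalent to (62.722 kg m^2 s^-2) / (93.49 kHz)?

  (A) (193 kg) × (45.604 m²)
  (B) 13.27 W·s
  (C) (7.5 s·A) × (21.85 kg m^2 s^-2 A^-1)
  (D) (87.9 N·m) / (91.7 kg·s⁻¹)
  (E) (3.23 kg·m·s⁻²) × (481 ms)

Reference: [kg·m²·s⁻²] / [s⁻¹] = kg·m²·s⁻¹.
Each option:
  (A) [kg] · [m²] = kg·m²
  (B) W·s = J·s⁻¹·s = kg·m²·s⁻²
  (C) [s·A] · [kg·m²·s⁻²·A⁻¹] = kg·m²·s⁻¹  ← same
  (D) [kg·m²·s⁻²] / [kg·s⁻¹] = m²·s⁻¹
  (E) [kg·m·s⁻²] · [s] = kg·m·s⁻¹
Only (C) matches kg·m²·s⁻¹.

(C)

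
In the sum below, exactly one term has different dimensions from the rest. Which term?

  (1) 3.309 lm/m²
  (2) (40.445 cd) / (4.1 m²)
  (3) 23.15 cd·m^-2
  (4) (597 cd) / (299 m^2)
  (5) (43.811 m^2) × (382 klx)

Reduce each to base SI dimensions:
  (1) lm·m⁻² = cd·m⁻² = m⁻²·cd
  (2) [cd] / [m²] = m⁻²·cd
  (3) cd·m⁻² = m⁻²·cd
  (4) [cd] / [m²] = m⁻²·cd
  (5) [m²] · [m⁻²·cd] = cd
All reduce to m⁻²·cd except (5), which is cd.

(5)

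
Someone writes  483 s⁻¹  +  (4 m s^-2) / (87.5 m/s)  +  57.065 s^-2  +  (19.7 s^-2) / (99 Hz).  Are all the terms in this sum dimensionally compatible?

No

Reduce each to base SI dimensions:
  483 s⁻¹:  s⁻¹
  (4 m s^-2) / (87.5 m/s):  [m·s⁻²] / [m·s⁻¹] = s⁻¹
  57.065 s^-2:  s⁻²
  (19.7 s^-2) / (99 Hz):  [s⁻²] / [s⁻¹] = s⁻¹
The terms do not share a single dimension (s⁻² vs s⁻¹).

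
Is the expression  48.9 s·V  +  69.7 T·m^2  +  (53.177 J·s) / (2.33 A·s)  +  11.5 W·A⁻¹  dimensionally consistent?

No

Dimensions:
  48.9 s·V:  V·s = J·C⁻¹·s = kg·m²·s⁻²·A⁻¹
  69.7 T·m^2:  T·m² = Wb·m⁻²·m² = kg·m²·s⁻²·A⁻¹
  (53.177 J·s) / (2.33 A·s):  [kg·m²·s⁻¹] / [s·A] = kg·m²·s⁻²·A⁻¹
  11.5 W·A⁻¹:  W·A⁻¹ = J·s⁻¹·A⁻¹ = kg·m²·s⁻³·A⁻¹
The terms do not share a single dimension (kg·m²·s⁻²·A⁻¹ vs kg·m²·s⁻³·A⁻¹).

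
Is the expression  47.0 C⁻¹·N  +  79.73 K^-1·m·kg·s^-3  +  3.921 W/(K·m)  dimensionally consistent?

In SI base units:
  47.0 C⁻¹·N:  N·C⁻¹ = kg·m·s⁻²·(s·A)⁻¹ = kg·m·s⁻³·A⁻¹
  79.73 K^-1·m·kg·s^-3:  kg·m·s⁻³·K⁻¹
  3.921 W/(K·m):  W·m⁻¹·K⁻¹ = J·s⁻¹·m⁻¹·K⁻¹ = kg·m·s⁻³·K⁻¹
The terms do not share a single dimension (kg·m·s⁻³·A⁻¹ vs kg·m·s⁻³·K⁻¹).

No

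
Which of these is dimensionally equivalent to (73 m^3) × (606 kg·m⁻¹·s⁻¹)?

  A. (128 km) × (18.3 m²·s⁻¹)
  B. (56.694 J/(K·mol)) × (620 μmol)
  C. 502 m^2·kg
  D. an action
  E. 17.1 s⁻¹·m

Reference: [m³] · [kg·m⁻¹·s⁻¹] = kg·m²·s⁻¹.
Each option:
  A. [m] · [m²·s⁻¹] = m³·s⁻¹
  B. [kg·m²·s⁻²·K⁻¹·mol⁻¹] · [mol] = kg·m²·s⁻²·K⁻¹
  C. kg·m²
  D. [action] = kg·m²·s⁻¹  ← same
  E. m·s⁻¹
Only D. matches kg·m²·s⁻¹.

D.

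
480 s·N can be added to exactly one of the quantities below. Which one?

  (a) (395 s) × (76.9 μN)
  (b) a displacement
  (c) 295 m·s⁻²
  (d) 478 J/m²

(a)

Reference: N·s = kg·m·s⁻²·s = kg·m·s⁻¹.
Each option:
  (a) [s] · [kg·m·s⁻²] = kg·m·s⁻¹  ← same
  (b) [displacement] = m
  (c) m·s⁻²
  (d) J·m⁻² = N·m·m⁻² = kg·s⁻²
Only (a) matches kg·m·s⁻¹.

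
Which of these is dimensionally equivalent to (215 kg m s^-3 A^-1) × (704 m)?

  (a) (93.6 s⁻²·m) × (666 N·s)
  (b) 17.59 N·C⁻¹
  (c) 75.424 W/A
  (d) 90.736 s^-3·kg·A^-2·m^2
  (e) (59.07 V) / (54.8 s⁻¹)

Reference: [kg·m·s⁻³·A⁻¹] · [m] = kg·m²·s⁻³·A⁻¹.
Each option:
  (a) [m·s⁻²] · [kg·m·s⁻¹] = kg·m²·s⁻³
  (b) N·C⁻¹ = kg·m·s⁻²·(s·A)⁻¹ = kg·m·s⁻³·A⁻¹
  (c) W·A⁻¹ = J·s⁻¹·A⁻¹ = kg·m²·s⁻³·A⁻¹  ← same
  (d) kg·m²·s⁻³·A⁻²
  (e) [kg·m²·s⁻³·A⁻¹] / [s⁻¹] = kg·m²·s⁻²·A⁻¹
Only (c) matches kg·m²·s⁻³·A⁻¹.

(c)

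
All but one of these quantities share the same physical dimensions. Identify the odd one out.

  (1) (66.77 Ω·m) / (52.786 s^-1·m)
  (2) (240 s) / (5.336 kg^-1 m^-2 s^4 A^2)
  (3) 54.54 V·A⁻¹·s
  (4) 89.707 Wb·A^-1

Dimensions:
  (1) [kg·m³·s⁻³·A⁻²] / [m·s⁻¹] = kg·m²·s⁻²·A⁻²
  (2) [s] / [kg⁻¹·m⁻²·s⁴·A²] = kg·m²·s⁻³·A⁻²
  (3) V·s·A⁻¹ = J·C⁻¹·s·A⁻¹ = kg·m²·s⁻²·A⁻²
  (4) Wb·A⁻¹ = V·s·A⁻¹ = kg·m²·s⁻²·A⁻²
All reduce to kg·m²·s⁻²·A⁻² except (2), which is kg·m²·s⁻³·A⁻².

(2)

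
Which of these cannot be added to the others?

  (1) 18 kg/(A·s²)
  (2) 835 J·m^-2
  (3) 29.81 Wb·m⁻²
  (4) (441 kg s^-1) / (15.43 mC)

(2)

Reduce each to base SI dimensions:
  (1) kg·s⁻²·A⁻¹
  (2) J·m⁻² = N·m·m⁻² = kg·s⁻²
  (3) Wb·m⁻² = V·s·m⁻² = kg·s⁻²·A⁻¹
  (4) [kg·s⁻¹] / [s·A] = kg·s⁻²·A⁻¹
All reduce to kg·s⁻²·A⁻¹ except (2), which is kg·s⁻².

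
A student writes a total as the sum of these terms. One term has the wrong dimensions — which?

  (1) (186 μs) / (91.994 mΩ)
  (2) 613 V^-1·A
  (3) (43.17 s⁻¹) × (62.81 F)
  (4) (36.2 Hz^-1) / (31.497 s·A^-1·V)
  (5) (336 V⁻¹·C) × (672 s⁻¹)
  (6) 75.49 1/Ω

Reduce each to base SI dimensions:
  (1) [s] / [kg·m²·s⁻³·A⁻²] = kg⁻¹·m⁻²·s⁴·A²
  (2) A·V⁻¹ = A·(J·C⁻¹)⁻¹ = kg⁻¹·m⁻²·s³·A²
  (3) [s⁻¹] · [kg⁻¹·m⁻²·s⁴·A²] = kg⁻¹·m⁻²·s³·A²
  (4) [s] / [kg·m²·s⁻²·A⁻²] = kg⁻¹·m⁻²·s³·A²
  (5) [kg⁻¹·m⁻²·s⁴·A²] · [s⁻¹] = kg⁻¹·m⁻²·s³·A²
  (6) Ω⁻¹ = (V·A⁻¹)⁻¹ = kg⁻¹·m⁻²·s³·A²
All reduce to kg⁻¹·m⁻²·s³·A² except (1), which is kg⁻¹·m⁻²·s⁴·A².

(1)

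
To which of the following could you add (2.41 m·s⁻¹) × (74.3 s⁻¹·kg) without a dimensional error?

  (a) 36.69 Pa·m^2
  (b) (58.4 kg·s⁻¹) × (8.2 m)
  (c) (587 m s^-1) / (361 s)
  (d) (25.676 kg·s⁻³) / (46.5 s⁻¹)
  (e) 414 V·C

Reference: [m·s⁻¹] · [kg·s⁻¹] = kg·m·s⁻².
Each option:
  (a) Pa·m² = N·m⁻²·m² = kg·m·s⁻²  ← same
  (b) [kg·s⁻¹] · [m] = kg·m·s⁻¹
  (c) [m·s⁻¹] / [s] = m·s⁻²
  (d) [kg·s⁻³] / [s⁻¹] = kg·s⁻²
  (e) C·V = s·A·J·C⁻¹ = kg·m²·s⁻²
Only (a) matches kg·m·s⁻².

(a)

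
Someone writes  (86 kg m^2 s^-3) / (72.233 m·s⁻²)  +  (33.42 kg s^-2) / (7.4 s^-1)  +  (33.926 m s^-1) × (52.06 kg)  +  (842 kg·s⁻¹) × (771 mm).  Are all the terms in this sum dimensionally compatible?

No

Expand each in SI base units:
  (86 kg m^2 s^-3) / (72.233 m·s⁻²):  [kg·m²·s⁻³] / [m·s⁻²] = kg·m·s⁻¹
  (33.42 kg s^-2) / (7.4 s^-1):  [kg·s⁻²] / [s⁻¹] = kg·s⁻¹
  (33.926 m s^-1) × (52.06 kg):  [m·s⁻¹] · [kg] = kg·m·s⁻¹
  (842 kg·s⁻¹) × (771 mm):  [kg·s⁻¹] · [m] = kg·m·s⁻¹
The terms do not share a single dimension (kg·m·s⁻¹ vs kg·s⁻¹).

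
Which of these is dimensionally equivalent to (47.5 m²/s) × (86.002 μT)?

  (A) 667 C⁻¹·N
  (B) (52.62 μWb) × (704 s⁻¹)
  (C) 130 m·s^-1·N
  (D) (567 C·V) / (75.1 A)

(B)

Reference: [m²·s⁻¹] · [kg·s⁻²·A⁻¹] = kg·m²·s⁻³·A⁻¹.
Each option:
  (A) N·C⁻¹ = kg·m·s⁻²·(s·A)⁻¹ = kg·m·s⁻³·A⁻¹
  (B) [kg·m²·s⁻²·A⁻¹] · [s⁻¹] = kg·m²·s⁻³·A⁻¹  ← same
  (C) N·m·s⁻¹ = kg·m·s⁻²·m·s⁻¹ = kg·m²·s⁻³
  (D) [kg·m²·s⁻²] / [A] = kg·m²·s⁻²·A⁻¹
Only (B) matches kg·m²·s⁻³·A⁻¹.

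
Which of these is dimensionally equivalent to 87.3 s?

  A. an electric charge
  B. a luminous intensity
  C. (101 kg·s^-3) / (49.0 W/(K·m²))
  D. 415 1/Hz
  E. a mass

D.

Reference: s.
Each option:
  A. [electric charge] = s·A
  B. [luminous intensity] = cd
  C. [kg·s⁻³] / [kg·s⁻³·K⁻¹] = K
  D. Hz⁻¹ = (s⁻¹)⁻¹ = s  ← same
  E. [mass] = kg
Only D. matches s.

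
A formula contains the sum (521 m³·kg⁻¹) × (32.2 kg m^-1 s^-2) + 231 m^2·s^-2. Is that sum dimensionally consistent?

Yes

In SI base units:
  (521 m³·kg⁻¹) × (32.2 kg m^-1 s^-2):  [kg⁻¹·m³] · [kg·m⁻¹·s⁻²] = m²·s⁻²
  231 m^2·s^-2:  m²·s⁻²
Both are m²·s⁻², so they have the same dimensions and can be added.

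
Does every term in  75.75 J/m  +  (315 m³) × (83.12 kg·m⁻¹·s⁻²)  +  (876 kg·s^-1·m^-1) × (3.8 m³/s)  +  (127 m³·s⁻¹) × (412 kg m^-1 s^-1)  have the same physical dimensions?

Reduce each to base SI dimensions:
  75.75 J/m:  J·m⁻¹ = N·m·m⁻¹ = kg·m·s⁻²
  (315 m³) × (83.12 kg·m⁻¹·s⁻²):  [m³] · [kg·m⁻¹·s⁻²] = kg·m²·s⁻²
  (876 kg·s^-1·m^-1) × (3.8 m³/s):  [kg·m⁻¹·s⁻¹] · [m³·s⁻¹] = kg·m²·s⁻²
  (127 m³·s⁻¹) × (412 kg m^-1 s^-1):  [m³·s⁻¹] · [kg·m⁻¹·s⁻¹] = kg·m²·s⁻²
The terms do not share a single dimension (kg·m²·s⁻² vs kg·m·s⁻²).

No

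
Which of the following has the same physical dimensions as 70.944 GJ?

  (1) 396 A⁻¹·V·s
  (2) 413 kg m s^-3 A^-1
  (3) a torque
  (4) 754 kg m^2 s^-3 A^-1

(3)

Reference: J = N·m = kg·m²·s⁻².
Each option:
  (1) V·s·A⁻¹ = J·C⁻¹·s·A⁻¹ = kg·m²·s⁻²·A⁻²
  (2) kg·m·s⁻³·A⁻¹
  (3) [torque] = kg·m²·s⁻²  ← same
  (4) kg·m²·s⁻³·A⁻¹
Only (3) matches kg·m²·s⁻².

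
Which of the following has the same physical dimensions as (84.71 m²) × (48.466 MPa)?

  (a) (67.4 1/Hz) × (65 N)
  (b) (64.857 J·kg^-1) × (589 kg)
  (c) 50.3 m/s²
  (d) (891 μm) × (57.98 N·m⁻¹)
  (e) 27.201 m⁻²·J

Reference: [m²] · [kg·m⁻¹·s⁻²] = kg·m·s⁻².
Each option:
  (a) [s] · [kg·m·s⁻²] = kg·m·s⁻¹
  (b) [m²·s⁻²] · [kg] = kg·m²·s⁻²
  (c) m·s⁻²
  (d) [m] · [kg·s⁻²] = kg·m·s⁻²  ← same
  (e) J·m⁻² = N·m·m⁻² = kg·s⁻²
Only (d) matches kg·m·s⁻².

(d)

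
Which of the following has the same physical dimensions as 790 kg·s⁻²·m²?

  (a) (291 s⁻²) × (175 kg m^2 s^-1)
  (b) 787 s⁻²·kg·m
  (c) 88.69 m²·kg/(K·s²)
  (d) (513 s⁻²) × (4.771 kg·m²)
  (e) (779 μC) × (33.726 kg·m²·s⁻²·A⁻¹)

(d)

Reference: kg·m²·s⁻².
Each option:
  (a) [s⁻²] · [kg·m²·s⁻¹] = kg·m²·s⁻³
  (b) kg·m·s⁻²
  (c) kg·m²·s⁻²·K⁻¹
  (d) [s⁻²] · [kg·m²] = kg·m²·s⁻²  ← same
  (e) [s·A] · [kg·m²·s⁻²·A⁻¹] = kg·m²·s⁻¹
Only (d) matches kg·m²·s⁻².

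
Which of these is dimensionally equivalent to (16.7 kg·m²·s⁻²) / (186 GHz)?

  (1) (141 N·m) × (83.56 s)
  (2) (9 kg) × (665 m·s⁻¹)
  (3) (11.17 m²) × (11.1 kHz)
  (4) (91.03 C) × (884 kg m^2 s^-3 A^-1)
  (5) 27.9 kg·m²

Reference: [kg·m²·s⁻²] / [s⁻¹] = kg·m²·s⁻¹.
Each option:
  (1) [kg·m²·s⁻²] · [s] = kg·m²·s⁻¹  ← same
  (2) [kg] · [m·s⁻¹] = kg·m·s⁻¹
  (3) [m²] · [s⁻¹] = m²·s⁻¹
  (4) [s·A] · [kg·m²·s⁻³·A⁻¹] = kg·m²·s⁻²
  (5) kg·m²
Only (1) matches kg·m²·s⁻¹.

(1)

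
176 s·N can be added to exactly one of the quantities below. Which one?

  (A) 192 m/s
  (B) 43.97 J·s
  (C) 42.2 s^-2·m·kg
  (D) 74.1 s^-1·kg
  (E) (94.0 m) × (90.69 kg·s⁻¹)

Reference: N·s = kg·m·s⁻²·s = kg·m·s⁻¹.
Each option:
  (A) m·s⁻¹
  (B) J·s = N·m·s = kg·m²·s⁻¹
  (C) kg·m·s⁻²
  (D) kg·s⁻¹
  (E) [m] · [kg·s⁻¹] = kg·m·s⁻¹  ← same
Only (E) matches kg·m·s⁻¹.

(E)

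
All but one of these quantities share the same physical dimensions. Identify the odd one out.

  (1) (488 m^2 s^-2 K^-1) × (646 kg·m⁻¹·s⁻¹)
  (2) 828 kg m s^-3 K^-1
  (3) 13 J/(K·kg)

(3)

Reduce each to base SI dimensions:
  (1) [m²·s⁻²·K⁻¹] · [kg·m⁻¹·s⁻¹] = kg·m·s⁻³·K⁻¹
  (2) kg·m·s⁻³·K⁻¹
  (3) J·kg⁻¹·K⁻¹ = N·m·kg⁻¹·K⁻¹ = m²·s⁻²·K⁻¹
All reduce to kg·m·s⁻³·K⁻¹ except (3), which is m²·s⁻²·K⁻¹.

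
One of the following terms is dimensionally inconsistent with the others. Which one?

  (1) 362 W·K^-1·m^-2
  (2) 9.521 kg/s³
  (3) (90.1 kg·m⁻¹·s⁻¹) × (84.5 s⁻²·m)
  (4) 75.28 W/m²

(1)

Expand each in SI base units:
  (1) W·m⁻²·K⁻¹ = J·s⁻¹·m⁻²·K⁻¹ = kg·s⁻³·K⁻¹
  (2) kg·s⁻³
  (3) [kg·m⁻¹·s⁻¹] · [m·s⁻²] = kg·s⁻³
  (4) W·m⁻² = J·s⁻¹·m⁻² = kg·s⁻³
All reduce to kg·s⁻³ except (1), which is kg·s⁻³·K⁻¹.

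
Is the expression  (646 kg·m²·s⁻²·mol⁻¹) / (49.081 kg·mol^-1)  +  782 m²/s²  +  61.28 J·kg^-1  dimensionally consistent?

Expand each in SI base units:
  (646 kg·m²·s⁻²·mol⁻¹) / (49.081 kg·mol^-1):  [kg·m²·s⁻²·mol⁻¹] / [kg·mol⁻¹] = m²·s⁻²
  782 m²/s²:  m²·s⁻²
  61.28 J·kg^-1:  J·kg⁻¹ = N·m·kg⁻¹ = m²·s⁻²
Every term reduces to m²·s⁻².

Yes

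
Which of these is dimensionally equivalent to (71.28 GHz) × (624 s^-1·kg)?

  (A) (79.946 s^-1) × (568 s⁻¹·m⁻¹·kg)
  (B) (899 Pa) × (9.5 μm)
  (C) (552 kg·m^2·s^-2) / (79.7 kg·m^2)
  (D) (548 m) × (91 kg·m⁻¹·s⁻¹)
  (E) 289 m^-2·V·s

Reference: [s⁻¹] · [kg·s⁻¹] = kg·s⁻².
Each option:
  (A) [s⁻¹] · [kg·m⁻¹·s⁻¹] = kg·m⁻¹·s⁻²
  (B) [kg·m⁻¹·s⁻²] · [m] = kg·s⁻²  ← same
  (C) [kg·m²·s⁻²] / [kg·m²] = s⁻²
  (D) [m] · [kg·m⁻¹·s⁻¹] = kg·s⁻¹
  (E) V·s·m⁻² = J·C⁻¹·s·m⁻² = kg·s⁻²·A⁻¹
Only (B) matches kg·s⁻².

(B)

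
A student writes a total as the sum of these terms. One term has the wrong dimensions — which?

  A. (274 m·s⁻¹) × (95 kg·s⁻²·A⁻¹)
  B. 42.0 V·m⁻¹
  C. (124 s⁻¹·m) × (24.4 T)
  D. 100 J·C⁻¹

In SI base units:
  A. [m·s⁻¹] · [kg·s⁻²·A⁻¹] = kg·m·s⁻³·A⁻¹
  B. V·m⁻¹ = J·C⁻¹·m⁻¹ = kg·m·s⁻³·A⁻¹
  C. [m·s⁻¹] · [kg·s⁻²·A⁻¹] = kg·m·s⁻³·A⁻¹
  D. J·C⁻¹ = N·m·(s·A)⁻¹ = kg·m²·s⁻³·A⁻¹
All reduce to kg·m·s⁻³·A⁻¹ except D., which is kg·m²·s⁻³·A⁻¹.

D.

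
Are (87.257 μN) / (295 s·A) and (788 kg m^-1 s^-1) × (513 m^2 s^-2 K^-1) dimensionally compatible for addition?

Work out the base dimensions of each:
  (87.257 μN) / (295 s·A):  [kg·m·s⁻²] / [s·A] = kg·m·s⁻³·A⁻¹
  (788 kg m^-1 s^-1) × (513 m^2 s^-2 K^-1):  [kg·m⁻¹·s⁻¹] · [m²·s⁻²·K⁻¹] = kg·m·s⁻³·K⁻¹
kg·m·s⁻³·A⁻¹ ≠ kg·m·s⁻³·K⁻¹, so they cannot be added.

No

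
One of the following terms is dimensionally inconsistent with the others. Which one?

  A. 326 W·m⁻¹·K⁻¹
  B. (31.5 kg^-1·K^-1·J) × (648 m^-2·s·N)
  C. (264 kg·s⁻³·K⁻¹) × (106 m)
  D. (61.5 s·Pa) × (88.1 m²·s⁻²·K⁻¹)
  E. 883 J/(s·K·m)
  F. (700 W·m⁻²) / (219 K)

F.

Reduce each to base SI dimensions:
  A. W·m⁻¹·K⁻¹ = J·s⁻¹·m⁻¹·K⁻¹ = kg·m·s⁻³·K⁻¹
  B. [m²·s⁻²·K⁻¹] · [kg·m⁻¹·s⁻¹] = kg·m·s⁻³·K⁻¹
  C. [kg·s⁻³·K⁻¹] · [m] = kg·m·s⁻³·K⁻¹
  D. [kg·m⁻¹·s⁻¹] · [m²·s⁻²·K⁻¹] = kg·m·s⁻³·K⁻¹
  E. J·s⁻¹·m⁻¹·K⁻¹ = N·m·s⁻¹·m⁻¹·K⁻¹ = kg·m·s⁻³·K⁻¹
  F. [kg·s⁻³] / [K] = kg·s⁻³·K⁻¹
All reduce to kg·m·s⁻³·K⁻¹ except F., which is kg·s⁻³·K⁻¹.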